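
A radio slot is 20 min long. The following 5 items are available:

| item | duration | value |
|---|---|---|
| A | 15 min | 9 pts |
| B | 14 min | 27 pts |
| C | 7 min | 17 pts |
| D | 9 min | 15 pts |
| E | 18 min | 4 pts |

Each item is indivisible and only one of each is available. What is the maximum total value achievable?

This is a 0/1 knapsack; check combinations near the capacity.
- C+D: duration 7+9=16, value 17+15=32
- B: duration 14, value 27
- C: duration 7, value 17
Best: 32 pts.

32 pts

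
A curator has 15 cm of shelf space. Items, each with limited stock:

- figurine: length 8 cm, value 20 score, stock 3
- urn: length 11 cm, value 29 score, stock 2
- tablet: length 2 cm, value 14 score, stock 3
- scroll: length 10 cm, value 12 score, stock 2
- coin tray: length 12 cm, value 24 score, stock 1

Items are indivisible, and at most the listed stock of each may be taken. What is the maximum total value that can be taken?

62 score

Top feasible selections:
- 1×figurine + 3×tablet: length 14, value 62
- 1×urn + 2×tablet: length 15, value 57
- 1×figurine + 2×tablet: length 12, value 48
Best: 62 score.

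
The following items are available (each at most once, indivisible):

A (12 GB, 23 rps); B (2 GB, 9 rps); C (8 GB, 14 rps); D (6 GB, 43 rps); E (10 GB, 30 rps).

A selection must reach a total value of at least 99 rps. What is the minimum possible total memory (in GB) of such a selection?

Subsets with value ≥ 99, sorted by total memory:
- A+B+D+E: memory 30, value 105
- A+C+D+E: memory 36, value 110
- A+B+C+D+E: memory 38, value 119
Minimum memory: 30 GB.

30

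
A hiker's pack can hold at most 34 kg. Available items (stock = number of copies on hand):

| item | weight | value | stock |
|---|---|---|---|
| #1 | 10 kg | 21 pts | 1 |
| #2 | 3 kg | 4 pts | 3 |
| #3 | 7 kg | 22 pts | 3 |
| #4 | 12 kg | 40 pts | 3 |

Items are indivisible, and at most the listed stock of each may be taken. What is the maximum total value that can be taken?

Top feasible selections:
- 3×#3 + 1×#4: weight 33, value 106
- 1×#2 + 1×#3 + 2×#4: weight 34, value 106
Best: 106 pts.

106 pts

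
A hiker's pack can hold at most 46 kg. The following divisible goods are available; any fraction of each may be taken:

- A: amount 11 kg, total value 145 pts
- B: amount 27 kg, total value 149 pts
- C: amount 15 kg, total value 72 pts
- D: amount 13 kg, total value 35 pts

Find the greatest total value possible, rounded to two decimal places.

332.40

Take in order of value per unit:
- A (145/11 per unit): all 11 → value 145, running total 145.00
- B (149/27 per unit): all 27 → value 149, running total 294.00
- C (72/15 per unit): 8 of 15 → value 8×72/15 = 38.4000, running total 332.40
Total 332.40.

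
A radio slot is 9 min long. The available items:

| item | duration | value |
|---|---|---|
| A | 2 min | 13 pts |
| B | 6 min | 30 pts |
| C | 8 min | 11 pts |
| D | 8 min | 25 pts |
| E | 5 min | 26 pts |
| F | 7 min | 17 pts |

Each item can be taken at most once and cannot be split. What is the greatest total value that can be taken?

Check high-value combinations within 9 min:
- A+B: duration 2+6=8, value 13+30=43
- A+E: duration 2+5=7, value 13+26=39
- B: duration 6, value 30
- A+F: duration 2+7=9, value 13+17=30
- E: duration 5, value 26
Best: 43 pts.

43 pts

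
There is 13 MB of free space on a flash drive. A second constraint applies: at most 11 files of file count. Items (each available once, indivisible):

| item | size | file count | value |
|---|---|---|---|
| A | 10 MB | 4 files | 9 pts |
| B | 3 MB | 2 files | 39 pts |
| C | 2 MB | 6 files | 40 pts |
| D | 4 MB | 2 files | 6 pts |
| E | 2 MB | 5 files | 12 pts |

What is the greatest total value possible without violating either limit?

85 pts

Feasible sets respecting both limits:
- B+C+D: size 9, file count 10, value 85
- B+C: size 5, file count 8, value 79
- B+D+E: size 9, file count 9, value 57
- C+E: size 4, file count 11, value 52
Best: 85 pts.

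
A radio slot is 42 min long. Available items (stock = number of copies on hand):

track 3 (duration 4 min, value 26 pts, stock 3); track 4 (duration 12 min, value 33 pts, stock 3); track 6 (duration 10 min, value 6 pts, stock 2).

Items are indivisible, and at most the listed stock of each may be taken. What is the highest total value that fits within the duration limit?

144 pts

Top feasible selections:
- 3×track 3 + 2×track 4: duration 36, value 144
- 1×track 3 + 3×track 4: duration 40, value 125
- 2×track 3 + 2×track 4 + 1×track 6: duration 42, value 124
Best: 144 pts.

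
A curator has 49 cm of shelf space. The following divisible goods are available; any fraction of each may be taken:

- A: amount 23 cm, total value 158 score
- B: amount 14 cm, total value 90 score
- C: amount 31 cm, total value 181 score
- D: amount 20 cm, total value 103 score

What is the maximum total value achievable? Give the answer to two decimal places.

318.06

Take in order of value per unit:
- A (158/23 per unit): all 23 → value 158, running total 158.00
- B (90/14 per unit): all 14 → value 90, running total 248.00
- C (181/31 per unit): 12 of 31 → value 12×181/31 = 70.0645, running total 318.06
Total 318.06.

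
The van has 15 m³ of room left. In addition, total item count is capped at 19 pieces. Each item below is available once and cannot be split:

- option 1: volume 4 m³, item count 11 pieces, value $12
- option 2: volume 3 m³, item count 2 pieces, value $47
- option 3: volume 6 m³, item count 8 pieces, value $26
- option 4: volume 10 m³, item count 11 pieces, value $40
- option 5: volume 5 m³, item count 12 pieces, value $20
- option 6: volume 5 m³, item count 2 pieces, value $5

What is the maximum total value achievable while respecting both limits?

$87

Feasible sets respecting both limits:
- option 2+option 4: volume 13, item count 13, value 87
- option 2+option 3+option 6: volume 14, item count 12, value 78
- option 2+option 3: volume 9, item count 10, value 73
Best: $87.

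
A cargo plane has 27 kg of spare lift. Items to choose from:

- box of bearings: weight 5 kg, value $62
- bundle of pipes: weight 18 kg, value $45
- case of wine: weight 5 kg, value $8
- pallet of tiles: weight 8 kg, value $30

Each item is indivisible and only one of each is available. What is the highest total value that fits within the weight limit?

Check high-value combinations within 27 kg:
- box of bearings+bundle of pipes: weight 5+18=23, value 62+45=107
- box of bearings+case of wine+pallet of tiles: weight 5+5+8=18, value 62+8+30=100
- box of bearings+pallet of tiles: weight 5+8=13, value 62+30=92
- bundle of pipes+pallet of tiles: weight 18+8=26, value 45+30=75
Best: $107.

$107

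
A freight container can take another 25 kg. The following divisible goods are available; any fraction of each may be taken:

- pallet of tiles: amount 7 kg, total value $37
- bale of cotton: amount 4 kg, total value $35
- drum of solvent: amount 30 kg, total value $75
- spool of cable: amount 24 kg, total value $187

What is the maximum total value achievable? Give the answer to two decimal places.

Take in order of value per unit:
- bale of cotton (35/4 per unit): all 4 → value 35, running total 35.00
- spool of cable (187/24 per unit): 21 of 24 → value 21×187/24 = 163.6250, running total 198.63
Total 198.63.

198.63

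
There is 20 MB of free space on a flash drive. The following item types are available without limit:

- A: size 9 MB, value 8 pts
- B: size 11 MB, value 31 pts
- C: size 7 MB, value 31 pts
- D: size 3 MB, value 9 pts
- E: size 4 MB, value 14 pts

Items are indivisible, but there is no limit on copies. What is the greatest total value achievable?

80 pts

Best value-per-unit is C at 31/7; filling with it alone gives 2×31 = 62.
Optimal mix: 2×C + 2×D → size 20, value 80.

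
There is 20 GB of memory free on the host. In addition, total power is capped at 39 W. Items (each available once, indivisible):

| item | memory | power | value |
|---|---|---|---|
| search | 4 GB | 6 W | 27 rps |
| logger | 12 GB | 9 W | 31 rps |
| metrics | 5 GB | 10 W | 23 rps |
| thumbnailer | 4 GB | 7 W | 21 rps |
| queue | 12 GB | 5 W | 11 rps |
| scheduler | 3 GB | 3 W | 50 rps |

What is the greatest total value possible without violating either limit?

121 rps

Feasible sets respecting both limits:
- search+metrics+thumbnailer+scheduler: memory 16, power 26, value 121
- search+logger+scheduler: memory 19, power 18, value 108
- logger+metrics+scheduler: memory 20, power 22, value 104
- logger+thumbnailer+scheduler: memory 19, power 19, value 102
Best: 121 rps.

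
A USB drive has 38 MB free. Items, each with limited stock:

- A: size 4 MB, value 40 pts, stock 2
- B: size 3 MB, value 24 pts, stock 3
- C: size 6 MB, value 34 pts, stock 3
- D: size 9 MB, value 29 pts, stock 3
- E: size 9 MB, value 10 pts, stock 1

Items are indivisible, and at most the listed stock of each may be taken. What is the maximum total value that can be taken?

254 pts

Best selections within size 38 and stock limits:
- 2×A + 3×B + 3×C: size 35, value 254
- 2×A + 3×B + 2×C + 1×D: size 38, value 249
- 2×A + 1×B + 3×C + 1×D: size 38, value 235
Best: 254 pts.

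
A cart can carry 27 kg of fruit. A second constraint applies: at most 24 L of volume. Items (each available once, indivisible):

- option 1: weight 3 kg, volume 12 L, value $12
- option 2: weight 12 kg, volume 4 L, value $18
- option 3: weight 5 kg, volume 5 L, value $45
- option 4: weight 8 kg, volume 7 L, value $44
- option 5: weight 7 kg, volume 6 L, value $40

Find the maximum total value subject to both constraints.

$129

Feasible sets respecting both limits:
- option 3+option 4+option 5: weight 20, volume 18, value 129
- option 2+option 3+option 4: weight 25, volume 16, value 107
- option 2+option 3+option 5: weight 24, volume 15, value 103
Best: $129.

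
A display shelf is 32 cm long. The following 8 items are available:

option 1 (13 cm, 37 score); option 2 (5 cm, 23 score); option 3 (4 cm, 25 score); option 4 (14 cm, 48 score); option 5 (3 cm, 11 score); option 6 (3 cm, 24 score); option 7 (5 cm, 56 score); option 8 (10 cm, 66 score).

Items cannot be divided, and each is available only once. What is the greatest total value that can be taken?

Check high-value combinations within 32 cm:
- option 2+option 3+option 5+option 6+option 7+option 8: length 5+4+3+3+5+10=30, value 23+25+11+24+56+66=205
- option 2+option 3+option 6+option 7+option 8: length 5+4+3+5+10=27, value 23+25+24+56+66=194
- option 4+option 6+option 7+option 8: length 14+3+5+10=32, value 48+24+56+66=194
- option 1+option 3+option 7+option 8: length 13+4+5+10=32, value 37+25+56+66=184
Best: 205 score.

205 score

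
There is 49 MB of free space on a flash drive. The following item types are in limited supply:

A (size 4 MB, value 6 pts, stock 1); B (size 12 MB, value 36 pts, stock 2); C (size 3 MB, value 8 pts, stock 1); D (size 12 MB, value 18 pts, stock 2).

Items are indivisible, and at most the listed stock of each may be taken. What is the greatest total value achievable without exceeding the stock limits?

Top feasible selections:
- 2×B + 2×D: size 48, value 108
- 1×A + 2×B + 1×C + 1×D: size 43, value 104
Best: 108 pts.

108 pts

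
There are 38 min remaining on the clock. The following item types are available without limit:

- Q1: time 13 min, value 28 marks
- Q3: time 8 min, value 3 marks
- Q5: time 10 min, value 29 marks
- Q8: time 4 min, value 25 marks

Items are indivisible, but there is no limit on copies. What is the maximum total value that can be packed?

225 marks

Best value-per-unit is Q8 at 25/4, and filling with it alone uses time 9×4=36. No mix of the others beats 9×25 = 225.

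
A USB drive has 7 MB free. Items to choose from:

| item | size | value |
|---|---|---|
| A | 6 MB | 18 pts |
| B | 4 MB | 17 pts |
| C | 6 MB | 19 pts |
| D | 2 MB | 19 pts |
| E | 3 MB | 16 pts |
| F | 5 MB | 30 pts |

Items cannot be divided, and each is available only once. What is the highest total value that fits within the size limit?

Check high-value combinations within 7 MB:
- D+F: size 2+5=7, value 19+30=49
- B+D: size 4+2=6, value 17+19=36
- D+E: size 2+3=5, value 19+16=35
- B+E: size 4+3=7, value 17+16=33
- F: size 5, value 30
Best: 49 pts.

49 pts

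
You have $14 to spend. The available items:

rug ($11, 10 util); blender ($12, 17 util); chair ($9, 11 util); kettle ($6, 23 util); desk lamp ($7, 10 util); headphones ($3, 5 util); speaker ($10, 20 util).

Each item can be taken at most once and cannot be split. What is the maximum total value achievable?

33 util

This is a 0/1 knapsack; check combinations near the capacity.
- kettle+desk lamp: cost 6+7=13, value 23+10=33
- kettle+headphones: cost 6+3=9, value 23+5=28
- headphones+speaker: cost 3+10=13, value 5+20=25
Best: 33 util.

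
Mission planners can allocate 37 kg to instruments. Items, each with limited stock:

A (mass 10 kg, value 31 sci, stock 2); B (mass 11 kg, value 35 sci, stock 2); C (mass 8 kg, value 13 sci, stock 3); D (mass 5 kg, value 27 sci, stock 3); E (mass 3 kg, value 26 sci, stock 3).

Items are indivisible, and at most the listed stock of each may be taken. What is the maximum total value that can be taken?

Top feasible selections:
- 1×B + 3×D + 3×E: mass 35, value 194
- 1×A + 3×D + 3×E: mass 34, value 190
- 1×A + 1×C + 2×D + 3×E: mass 37, value 176
Best: 194 sci.

194 sci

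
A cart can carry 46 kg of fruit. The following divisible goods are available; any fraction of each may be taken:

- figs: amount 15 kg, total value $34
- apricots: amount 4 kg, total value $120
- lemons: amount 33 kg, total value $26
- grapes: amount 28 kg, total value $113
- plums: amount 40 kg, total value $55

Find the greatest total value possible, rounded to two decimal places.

Take in order of value per unit:
- apricots (120/4 per unit): all 4 → value 120, running total 120.00
- grapes (113/28 per unit): all 28 → value 113, running total 233.00
- figs (34/15 per unit): 14 of 15 → value 14×34/15 = 31.7333, running total 264.73
Total 264.73.

264.73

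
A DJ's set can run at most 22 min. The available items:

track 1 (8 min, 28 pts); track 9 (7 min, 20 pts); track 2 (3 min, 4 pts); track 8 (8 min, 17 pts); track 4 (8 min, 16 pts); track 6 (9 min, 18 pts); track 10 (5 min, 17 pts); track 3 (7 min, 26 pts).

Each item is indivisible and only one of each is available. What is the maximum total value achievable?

Check high-value combinations within 22 min:
- track 1+track 9+track 3: duration 8+7+7=22, value 28+20+26=74
- track 1+track 10+track 3: duration 8+5+7=20, value 28+17+26=71
- track 9+track 2+track 10+track 3: duration 7+3+5+7=22, value 20+4+17+26=67
- track 1+track 9+track 10: duration 8+7+5=20, value 28+20+17=65
- track 9+track 10+track 3: duration 7+5+7=19, value 20+17+26=63
Best: 74 pts.

74 pts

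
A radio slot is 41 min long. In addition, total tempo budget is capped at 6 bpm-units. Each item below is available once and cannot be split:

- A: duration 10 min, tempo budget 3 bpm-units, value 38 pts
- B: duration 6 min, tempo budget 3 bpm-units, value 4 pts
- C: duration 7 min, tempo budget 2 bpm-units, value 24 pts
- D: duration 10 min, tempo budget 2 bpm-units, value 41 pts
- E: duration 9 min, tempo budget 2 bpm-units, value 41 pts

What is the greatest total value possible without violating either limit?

106 pts

Feasible sets respecting both limits:
- C+D+E: duration 26, tempo budget 6, value 106
- D+E: duration 19, tempo budget 4, value 82
- A+D: duration 20, tempo budget 5, value 79
Best: 106 pts.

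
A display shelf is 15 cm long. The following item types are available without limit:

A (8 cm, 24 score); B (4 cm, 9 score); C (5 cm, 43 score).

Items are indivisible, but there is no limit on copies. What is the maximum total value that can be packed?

129 score

Best value-per-unit is C at 43/5, and filling with it alone uses length 3×5=15. No mix of the others beats 3×43 = 129.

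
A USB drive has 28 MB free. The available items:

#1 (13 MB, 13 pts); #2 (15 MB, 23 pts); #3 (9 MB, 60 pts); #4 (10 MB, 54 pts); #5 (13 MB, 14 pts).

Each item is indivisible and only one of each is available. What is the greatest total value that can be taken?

114 pts

Check high-value combinations within 28 MB:
- #3+#4: size 9+10=19, value 60+54=114
- #2+#3: size 15+9=24, value 23+60=83
- #2+#4: size 15+10=25, value 23+54=77
- #3+#5: size 9+13=22, value 60+14=74
Best: 114 pts.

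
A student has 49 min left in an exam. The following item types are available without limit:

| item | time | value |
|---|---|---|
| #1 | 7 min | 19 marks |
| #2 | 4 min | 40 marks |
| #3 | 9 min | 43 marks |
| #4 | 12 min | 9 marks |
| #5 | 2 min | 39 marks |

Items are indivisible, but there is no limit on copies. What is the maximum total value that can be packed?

Best value-per-unit is #5 at 39/2, and filling with it alone uses time 24×2=48. No mix of the others beats 24×39 = 936.

936 marks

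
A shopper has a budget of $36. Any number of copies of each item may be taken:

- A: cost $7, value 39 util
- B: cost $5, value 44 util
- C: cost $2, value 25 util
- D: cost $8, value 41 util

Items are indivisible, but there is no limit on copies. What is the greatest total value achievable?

450 util

Best value-per-unit is C at 25/2, and filling with it alone uses cost 18×2=36. No mix of the others beats 18×25 = 450.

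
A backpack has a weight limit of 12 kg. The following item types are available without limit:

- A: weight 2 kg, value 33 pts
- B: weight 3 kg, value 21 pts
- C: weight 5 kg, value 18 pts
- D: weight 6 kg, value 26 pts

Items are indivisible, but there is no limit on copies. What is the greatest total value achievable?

Best value-per-unit is A at 33/2, and filling with it alone uses weight 6×2=12. No mix of the others beats 6×33 = 198.

198 pts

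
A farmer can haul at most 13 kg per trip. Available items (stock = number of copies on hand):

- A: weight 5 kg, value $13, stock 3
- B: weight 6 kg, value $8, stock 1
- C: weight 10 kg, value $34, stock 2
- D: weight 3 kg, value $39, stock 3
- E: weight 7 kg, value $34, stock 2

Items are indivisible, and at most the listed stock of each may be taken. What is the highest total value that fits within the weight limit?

$117

Best selections within weight 13 and stock limits:
- 3×D: weight 9, value 117
- 2×D + 1×E: weight 13, value 112
- 1×A + 2×D: weight 11, value 91
- 1×B + 2×D: weight 12, value 86
Best: $117.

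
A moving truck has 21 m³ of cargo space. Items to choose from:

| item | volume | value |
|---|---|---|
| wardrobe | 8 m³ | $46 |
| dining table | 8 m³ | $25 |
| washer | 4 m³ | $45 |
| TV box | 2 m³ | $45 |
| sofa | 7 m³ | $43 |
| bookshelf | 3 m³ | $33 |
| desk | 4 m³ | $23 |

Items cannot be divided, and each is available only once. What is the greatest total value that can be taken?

Check high-value combinations within 21 m³:
- wardrobe+washer+TV box+bookshelf+desk: volume 8+4+2+3+4=21, value 46+45+45+33+23=192
- washer+TV box+sofa+bookshelf+desk: volume 4+2+7+3+4=20, value 45+45+43+33+23=189
- wardrobe+washer+TV box+sofa: volume 8+4+2+7=21, value 46+45+45+43=179
- dining table+washer+TV box+bookshelf+desk: volume 8+4+2+3+4=21, value 25+45+45+33+23=171
- wardrobe+washer+TV box+bookshelf: volume 8+4+2+3=17, value 46+45+45+33=169
Best: $192.

$192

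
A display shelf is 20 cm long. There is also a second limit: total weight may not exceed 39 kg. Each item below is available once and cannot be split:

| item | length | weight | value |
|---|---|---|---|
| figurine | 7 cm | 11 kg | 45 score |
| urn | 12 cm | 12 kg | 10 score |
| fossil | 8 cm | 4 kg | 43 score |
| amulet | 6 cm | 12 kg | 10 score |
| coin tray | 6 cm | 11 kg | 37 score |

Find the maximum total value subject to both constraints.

92 score

Feasible sets respecting both limits:
- figurine+amulet+coin tray: length 19, weight 34, value 92
- fossil+amulet+coin tray: length 20, weight 27, value 90
- figurine+fossil: length 15, weight 15, value 88
- figurine+coin tray: length 13, weight 22, value 82
Best: 92 score.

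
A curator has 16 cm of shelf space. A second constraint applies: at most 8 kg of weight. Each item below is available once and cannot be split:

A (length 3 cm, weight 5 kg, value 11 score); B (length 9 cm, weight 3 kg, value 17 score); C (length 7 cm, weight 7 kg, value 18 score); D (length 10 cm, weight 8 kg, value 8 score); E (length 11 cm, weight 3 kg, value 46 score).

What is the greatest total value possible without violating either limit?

Feasible sets respecting both limits:
- A+E: length 14, weight 8, value 57
- E: length 11, weight 3, value 46
- A+B: length 12, weight 8, value 28
Best: 57 score.

57 score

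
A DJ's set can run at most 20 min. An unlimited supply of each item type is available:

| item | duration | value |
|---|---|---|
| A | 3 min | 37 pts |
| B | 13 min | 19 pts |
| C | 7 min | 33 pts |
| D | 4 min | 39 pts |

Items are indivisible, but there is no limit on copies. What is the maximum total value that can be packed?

Best value-per-unit is A at 37/3; filling with it alone gives 6×37 = 222.
Optimal mix: 4×A + 2×D → duration 20, value 226.

226 pts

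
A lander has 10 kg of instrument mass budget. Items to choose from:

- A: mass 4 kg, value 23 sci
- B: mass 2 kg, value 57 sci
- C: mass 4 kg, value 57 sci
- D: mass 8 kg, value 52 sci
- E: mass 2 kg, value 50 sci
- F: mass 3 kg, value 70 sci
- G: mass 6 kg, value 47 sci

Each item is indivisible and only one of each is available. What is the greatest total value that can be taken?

184 sci

This is a 0/1 knapsack; check combinations near the capacity.
- B+C+F: mass 2+4+3=9, value 57+57+70=184
- B+E+F: mass 2+2+3=7, value 57+50+70=177
- C+E+F: mass 4+2+3=9, value 57+50+70=177
Best: 184 sci.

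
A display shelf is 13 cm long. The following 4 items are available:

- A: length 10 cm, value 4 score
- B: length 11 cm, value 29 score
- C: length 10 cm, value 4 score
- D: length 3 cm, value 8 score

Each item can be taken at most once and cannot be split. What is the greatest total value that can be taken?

29 score

Check high-value combinations within 13 cm:
- B: length 11, value 29
- A+D: length 10+3=13, value 4+8=12
- C+D: length 10+3=13, value 4+8=12
- D: length 3, value 8
- A: length 10, value 4
Best: 29 score.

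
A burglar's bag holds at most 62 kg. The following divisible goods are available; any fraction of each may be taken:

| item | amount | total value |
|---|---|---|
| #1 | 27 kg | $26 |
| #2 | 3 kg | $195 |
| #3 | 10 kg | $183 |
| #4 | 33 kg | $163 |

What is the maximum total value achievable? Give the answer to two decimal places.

Take in order of value per unit:
- #2 (195/3 per unit): all 3 → value 195, running total 195.00
- #3 (183/10 per unit): all 10 → value 183, running total 378.00
- #4 (163/33 per unit): all 33 → value 163, running total 541.00
- #1 (26/27 per unit): 16 of 27 → value 16×26/27 = 15.4074, running total 556.41
Total 556.41.

556.41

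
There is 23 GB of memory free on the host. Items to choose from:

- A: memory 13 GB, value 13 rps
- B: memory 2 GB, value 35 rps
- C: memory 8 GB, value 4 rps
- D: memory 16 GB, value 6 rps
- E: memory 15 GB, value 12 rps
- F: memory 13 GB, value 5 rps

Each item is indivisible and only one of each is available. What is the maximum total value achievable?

Check high-value combinations within 23 GB:
- A+B+C: memory 13+2+8=23, value 13+35+4=52
- A+B: memory 13+2=15, value 13+35=48
- B+E: memory 2+15=17, value 35+12=47
- B+C+F: memory 2+8+13=23, value 35+4+5=44
- B+D: memory 2+16=18, value 35+6=41
Best: 52 rps.

52 rps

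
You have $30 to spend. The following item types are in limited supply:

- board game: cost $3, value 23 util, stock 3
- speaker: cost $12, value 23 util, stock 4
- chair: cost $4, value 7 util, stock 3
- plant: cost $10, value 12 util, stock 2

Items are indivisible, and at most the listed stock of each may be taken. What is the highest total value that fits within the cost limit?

106 util

Best selections within cost 30 and stock limits:
- 3×board game + 1×speaker + 2×chair: cost 29, value 106
- 3×board game + 1×speaker + 1×chair: cost 25, value 99
- 3×board game + 2×chair + 1×plant: cost 27, value 95
- 3×board game + 2×plant: cost 29, value 93
Best: 106 util.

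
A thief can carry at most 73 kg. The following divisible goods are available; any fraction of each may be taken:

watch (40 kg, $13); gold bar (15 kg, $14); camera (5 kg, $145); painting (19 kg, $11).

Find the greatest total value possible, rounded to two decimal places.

181.05

Take in order of value per unit:
- camera (145/5 per unit): all 5 → value 145, running total 145.00
- gold bar (14/15 per unit): all 15 → value 14, running total 159.00
- painting (11/19 per unit): all 19 → value 11, running total 170.00
- watch (13/40 per unit): 34 of 40 → value 34×13/40 = 11.0500, running total 181.05
Total 181.05.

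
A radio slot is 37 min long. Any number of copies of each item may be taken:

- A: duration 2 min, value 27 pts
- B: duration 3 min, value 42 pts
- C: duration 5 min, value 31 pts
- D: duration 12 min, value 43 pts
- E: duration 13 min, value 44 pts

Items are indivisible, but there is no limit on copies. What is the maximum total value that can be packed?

Best value-per-unit is B at 42/3; filling with it alone gives 12×42 = 504.
Optimal mix: 2×A + 11×B → duration 37, value 516.

516 pts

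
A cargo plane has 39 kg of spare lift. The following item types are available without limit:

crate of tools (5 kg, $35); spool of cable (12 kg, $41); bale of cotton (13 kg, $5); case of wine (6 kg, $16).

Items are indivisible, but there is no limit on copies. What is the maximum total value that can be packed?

Best value-per-unit is crate of tools at 35/5, and filling with it alone uses weight 7×5=35. No mix of the others beats 7×35 = 245.

$245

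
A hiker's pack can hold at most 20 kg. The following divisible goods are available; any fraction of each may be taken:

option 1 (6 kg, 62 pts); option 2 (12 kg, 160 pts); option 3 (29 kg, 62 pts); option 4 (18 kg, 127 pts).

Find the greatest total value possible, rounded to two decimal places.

Take in order of value per unit:
- option 2 (160/12 per unit): all 12 → value 160, running total 160.00
- option 1 (62/6 per unit): all 6 → value 62, running total 222.00
- option 4 (127/18 per unit): 2 of 18 → value 2×127/18 = 14.1111, running total 236.11
Total 236.11.

236.11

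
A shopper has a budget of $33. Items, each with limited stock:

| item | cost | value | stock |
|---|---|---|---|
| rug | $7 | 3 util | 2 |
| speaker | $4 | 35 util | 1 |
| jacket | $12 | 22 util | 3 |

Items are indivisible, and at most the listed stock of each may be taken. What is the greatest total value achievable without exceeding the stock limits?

Best selections within cost 33 and stock limits:
- 1×speaker + 2×jacket: cost 28, value 79
- 2×rug + 1×speaker + 1×jacket: cost 30, value 63
- 1×rug + 1×speaker + 1×jacket: cost 23, value 60
Best: 79 util.

79 util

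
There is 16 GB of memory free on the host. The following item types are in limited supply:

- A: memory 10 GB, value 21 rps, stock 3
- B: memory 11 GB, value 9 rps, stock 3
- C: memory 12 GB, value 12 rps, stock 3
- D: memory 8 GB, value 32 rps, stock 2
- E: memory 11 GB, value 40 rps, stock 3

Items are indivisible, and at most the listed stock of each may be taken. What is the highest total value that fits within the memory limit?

Best selections within memory 16 and stock limits:
- 2×D: memory 16, value 64
- 1×E: memory 11, value 40
Best: 64 rps.

64 rps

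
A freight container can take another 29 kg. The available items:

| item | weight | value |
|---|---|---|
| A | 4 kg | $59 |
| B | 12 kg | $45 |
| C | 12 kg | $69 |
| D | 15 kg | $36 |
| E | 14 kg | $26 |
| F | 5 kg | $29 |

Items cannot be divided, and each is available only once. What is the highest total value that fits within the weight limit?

This is a 0/1 knapsack; check combinations near the capacity.
- A+B+C: weight 4+12+12=28, value 59+45+69=173
- A+C+F: weight 4+12+5=21, value 59+69+29=157
- B+C+F: weight 12+12+5=29, value 45+69+29=143
Best: $173.

$173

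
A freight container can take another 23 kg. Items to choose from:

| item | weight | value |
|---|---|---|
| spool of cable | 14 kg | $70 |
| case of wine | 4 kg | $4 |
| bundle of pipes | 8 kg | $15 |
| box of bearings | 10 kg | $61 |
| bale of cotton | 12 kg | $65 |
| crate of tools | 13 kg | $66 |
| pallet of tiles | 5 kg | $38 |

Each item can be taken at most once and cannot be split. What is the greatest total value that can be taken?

$127

Check high-value combinations within 23 kg:
- box of bearings+crate of tools: weight 10+13=23, value 61+66=127
- box of bearings+bale of cotton: weight 10+12=22, value 61+65=126
- bundle of pipes+box of bearings+pallet of tiles: weight 8+10+5=23, value 15+61+38=114
Best: $127.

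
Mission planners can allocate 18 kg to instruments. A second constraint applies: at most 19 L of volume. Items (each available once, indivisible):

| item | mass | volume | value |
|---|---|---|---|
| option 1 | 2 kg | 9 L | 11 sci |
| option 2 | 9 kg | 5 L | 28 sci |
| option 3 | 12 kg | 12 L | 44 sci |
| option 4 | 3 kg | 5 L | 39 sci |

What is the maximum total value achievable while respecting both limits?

Feasible sets respecting both limits:
- option 3+option 4: mass 15, volume 17, value 83
- option 1+option 2+option 4: mass 14, volume 19, value 78
- option 2+option 4: mass 12, volume 10, value 67
- option 1+option 4: mass 5, volume 14, value 50
Best: 83 sci.

83 sci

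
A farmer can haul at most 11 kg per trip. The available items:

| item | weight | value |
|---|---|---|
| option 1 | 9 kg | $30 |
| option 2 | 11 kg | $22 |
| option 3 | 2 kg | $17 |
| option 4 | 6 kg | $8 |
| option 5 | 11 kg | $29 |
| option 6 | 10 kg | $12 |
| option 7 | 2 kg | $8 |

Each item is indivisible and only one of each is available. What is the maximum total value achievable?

This is a 0/1 knapsack; check combinations near the capacity.
- option 1+option 3: weight 9+2=11, value 30+17=47
- option 1+option 7: weight 9+2=11, value 30+8=38
- option 3+option 4+option 7: weight 2+6+2=10, value 17+8+8=33
- option 1: weight 9, value 30
Best: $47.

$47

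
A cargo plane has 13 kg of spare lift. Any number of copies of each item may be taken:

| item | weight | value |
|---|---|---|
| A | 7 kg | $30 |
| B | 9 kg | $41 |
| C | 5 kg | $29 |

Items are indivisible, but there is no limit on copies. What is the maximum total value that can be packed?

$59

Best value-per-unit is C at 29/5; filling with it alone gives 2×29 = 58.
Optimal mix: 1×A + 1×C → weight 12, value 59.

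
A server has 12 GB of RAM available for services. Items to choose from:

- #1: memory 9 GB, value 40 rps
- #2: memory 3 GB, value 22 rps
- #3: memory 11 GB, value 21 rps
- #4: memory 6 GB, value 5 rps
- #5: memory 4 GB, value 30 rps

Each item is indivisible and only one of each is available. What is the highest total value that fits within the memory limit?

62 rps

Check high-value combinations within 12 GB:
- #1+#2: memory 9+3=12, value 40+22=62
- #2+#5: memory 3+4=7, value 22+30=52
- #1: memory 9, value 40
Best: 62 rps.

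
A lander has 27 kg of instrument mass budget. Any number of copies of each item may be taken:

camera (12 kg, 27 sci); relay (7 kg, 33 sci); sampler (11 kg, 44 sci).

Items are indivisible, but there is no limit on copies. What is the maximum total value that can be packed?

Best value-per-unit is relay at 33/7; filling with it alone gives 3×33 = 99.
Optimal mix: 2×relay + 1×sampler → mass 25, value 110.

110 sci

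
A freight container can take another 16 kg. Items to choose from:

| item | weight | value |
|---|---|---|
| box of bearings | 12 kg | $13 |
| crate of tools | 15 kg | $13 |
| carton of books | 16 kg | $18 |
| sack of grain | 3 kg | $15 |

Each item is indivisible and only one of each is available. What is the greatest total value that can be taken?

This is a 0/1 knapsack; check combinations near the capacity.
- box of bearings+sack of grain: weight 12+3=15, value 13+15=28
- carton of books: weight 16, value 18
- sack of grain: weight 3, value 15
- box of bearings: weight 12, value 13
- crate of tools: weight 15, value 13
Best: $28.

$28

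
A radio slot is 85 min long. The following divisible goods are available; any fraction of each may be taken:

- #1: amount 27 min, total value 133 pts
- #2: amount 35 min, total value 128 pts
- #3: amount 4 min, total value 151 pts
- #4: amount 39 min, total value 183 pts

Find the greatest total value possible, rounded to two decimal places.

521.86

Take in order of value per unit:
- #3 (151/4 per unit): all 4 → value 151, running total 151.00
- #1 (133/27 per unit): all 27 → value 133, running total 284.00
- #4 (183/39 per unit): all 39 → value 183, running total 467.00
- #2 (128/35 per unit): 15 of 35 → value 15×128/35 = 54.8571, running total 521.86
Total 521.86.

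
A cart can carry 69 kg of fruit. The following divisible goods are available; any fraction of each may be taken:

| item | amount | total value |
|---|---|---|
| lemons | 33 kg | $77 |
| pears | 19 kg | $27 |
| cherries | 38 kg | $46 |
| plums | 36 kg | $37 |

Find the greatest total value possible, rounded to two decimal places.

124.58

Take in order of value per unit:
- lemons (77/33 per unit): all 33 → value 77, running total 77.00
- pears (27/19 per unit): all 19 → value 27, running total 104.00
- cherries (46/38 per unit): 17 of 38 → value 17×46/38 = 20.5789, running total 124.58
Total 124.58.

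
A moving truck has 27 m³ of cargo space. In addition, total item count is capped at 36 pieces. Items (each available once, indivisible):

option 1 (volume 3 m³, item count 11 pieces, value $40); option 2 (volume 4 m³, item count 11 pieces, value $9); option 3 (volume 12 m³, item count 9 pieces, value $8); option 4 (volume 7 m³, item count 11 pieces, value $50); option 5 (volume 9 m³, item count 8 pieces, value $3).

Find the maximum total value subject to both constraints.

Feasible sets respecting both limits:
- option 1+option 2+option 4: volume 14, item count 33, value 99
- option 1+option 3+option 4: volume 22, item count 31, value 98
- option 1+option 4+option 5: volume 19, item count 30, value 93
- option 1+option 4: volume 10, item count 22, value 90
Best: $99.

$99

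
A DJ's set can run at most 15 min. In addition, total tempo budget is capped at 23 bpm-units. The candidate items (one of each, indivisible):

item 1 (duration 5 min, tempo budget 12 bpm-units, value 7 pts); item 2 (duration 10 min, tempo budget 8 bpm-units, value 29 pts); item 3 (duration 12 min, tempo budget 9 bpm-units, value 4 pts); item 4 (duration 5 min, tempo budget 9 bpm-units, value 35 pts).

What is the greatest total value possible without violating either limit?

64 pts

Feasible sets respecting both limits:
- item 2+item 4: duration 15, tempo budget 17, value 64
- item 1+item 4: duration 10, tempo budget 21, value 42
- item 1+item 2: duration 15, tempo budget 20, value 36
- item 4: duration 5, tempo budget 9, value 35
Best: 64 pts.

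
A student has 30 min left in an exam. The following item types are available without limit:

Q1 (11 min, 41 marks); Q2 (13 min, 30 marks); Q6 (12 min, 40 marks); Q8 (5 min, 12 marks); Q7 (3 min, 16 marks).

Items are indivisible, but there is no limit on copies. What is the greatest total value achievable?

160 marks

Best value-per-unit is Q7 at 16/3, and filling with it alone uses time 10×3=30. No mix of the others beats 10×16 = 160.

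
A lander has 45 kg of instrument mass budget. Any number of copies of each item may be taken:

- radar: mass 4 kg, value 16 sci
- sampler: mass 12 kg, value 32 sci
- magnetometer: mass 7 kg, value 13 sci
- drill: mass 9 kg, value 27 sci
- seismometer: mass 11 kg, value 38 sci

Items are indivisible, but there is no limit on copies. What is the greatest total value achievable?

176 sci

Best value-per-unit is radar at 16/4, and filling with it alone uses mass 11×4=44. No mix of the others beats 11×16 = 176.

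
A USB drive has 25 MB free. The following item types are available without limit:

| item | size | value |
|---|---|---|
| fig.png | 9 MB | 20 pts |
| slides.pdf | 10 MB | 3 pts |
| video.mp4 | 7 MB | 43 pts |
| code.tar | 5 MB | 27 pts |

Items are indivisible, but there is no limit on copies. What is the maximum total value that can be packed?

Best value-per-unit is video.mp4 at 43/7; filling with it alone gives 3×43 = 129.
Optimal mix: 2×video.mp4 + 2×code.tar → size 24, value 140.

140 pts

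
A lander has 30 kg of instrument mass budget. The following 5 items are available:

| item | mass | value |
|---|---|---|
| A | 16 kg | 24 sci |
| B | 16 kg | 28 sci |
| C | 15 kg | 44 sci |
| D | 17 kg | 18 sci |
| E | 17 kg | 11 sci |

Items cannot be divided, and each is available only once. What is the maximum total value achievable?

Check high-value combinations within 30 kg:
- C: mass 15, value 44
- B: mass 16, value 28
- A: mass 16, value 24
- D: mass 17, value 18
- E: mass 17, value 11
Best: 44 sci.

44 sci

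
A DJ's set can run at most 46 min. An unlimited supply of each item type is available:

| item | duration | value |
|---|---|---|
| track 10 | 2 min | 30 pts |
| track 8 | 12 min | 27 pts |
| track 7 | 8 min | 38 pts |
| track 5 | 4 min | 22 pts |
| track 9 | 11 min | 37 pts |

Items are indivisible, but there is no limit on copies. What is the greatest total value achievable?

690 pts

Best value-per-unit is track 10 at 30/2, and filling with it alone uses duration 23×2=46. No mix of the others beats 23×30 = 690.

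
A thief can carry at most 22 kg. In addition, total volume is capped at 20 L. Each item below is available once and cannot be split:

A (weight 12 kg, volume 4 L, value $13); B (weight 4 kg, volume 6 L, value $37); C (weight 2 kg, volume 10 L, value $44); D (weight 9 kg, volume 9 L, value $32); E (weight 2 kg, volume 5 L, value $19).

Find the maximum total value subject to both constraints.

Feasible sets respecting both limits:
- A+B+C: weight 18, volume 20, value 94
- B+D+E: weight 15, volume 20, value 88
- B+C: weight 6, volume 16, value 81
Best: $94.

$94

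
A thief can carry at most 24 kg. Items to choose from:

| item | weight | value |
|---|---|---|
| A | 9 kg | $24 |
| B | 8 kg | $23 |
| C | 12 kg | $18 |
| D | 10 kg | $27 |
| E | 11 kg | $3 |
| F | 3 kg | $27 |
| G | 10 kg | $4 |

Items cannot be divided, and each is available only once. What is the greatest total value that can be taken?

$78

Check high-value combinations within 24 kg:
- A+D+F: weight 9+10+3=22, value 24+27+27=78
- B+D+F: weight 8+10+3=21, value 23+27+27=77
- A+B+F: weight 9+8+3=20, value 24+23+27=74
- A+C+F: weight 9+12+3=24, value 24+18+27=69
- B+C+F: weight 8+12+3=23, value 23+18+27=68
Best: $78.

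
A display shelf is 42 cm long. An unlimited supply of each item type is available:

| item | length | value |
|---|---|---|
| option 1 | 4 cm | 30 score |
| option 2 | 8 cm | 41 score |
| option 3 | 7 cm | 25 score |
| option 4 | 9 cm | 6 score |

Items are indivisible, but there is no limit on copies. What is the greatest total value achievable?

Best value-per-unit is option 1 at 30/4, and filling with it alone uses length 10×4=40. No mix of the others beats 10×30 = 300.

300 score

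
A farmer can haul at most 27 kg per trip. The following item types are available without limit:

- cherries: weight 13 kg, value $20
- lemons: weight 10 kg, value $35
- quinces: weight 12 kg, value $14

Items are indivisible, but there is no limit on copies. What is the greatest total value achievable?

Best value-per-unit is lemons at 35/10, and filling with it alone uses weight 2×10=20. No mix of the others beats 2×35 = 70.

$70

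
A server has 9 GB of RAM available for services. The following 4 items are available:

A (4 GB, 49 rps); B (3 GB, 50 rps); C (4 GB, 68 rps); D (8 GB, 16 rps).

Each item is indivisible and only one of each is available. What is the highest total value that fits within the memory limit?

118 rps

This is a 0/1 knapsack; check combinations near the capacity.
- B+C: memory 3+4=7, value 50+68=118
- A+C: memory 4+4=8, value 49+68=117
- A+B: memory 4+3=7, value 49+50=99
- C: memory 4, value 68
Best: 118 rps.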